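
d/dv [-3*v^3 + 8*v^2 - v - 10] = -9*v^2 + 16*v - 1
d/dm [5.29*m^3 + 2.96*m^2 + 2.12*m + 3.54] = 15.87*m^2 + 5.92*m + 2.12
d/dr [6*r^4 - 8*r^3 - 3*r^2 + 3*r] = 24*r^3 - 24*r^2 - 6*r + 3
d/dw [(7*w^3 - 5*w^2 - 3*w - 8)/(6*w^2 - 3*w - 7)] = (42*w^4 - 42*w^3 - 114*w^2 + 166*w - 3)/(36*w^4 - 36*w^3 - 75*w^2 + 42*w + 49)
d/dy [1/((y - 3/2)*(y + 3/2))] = -32*y/(16*y^4 - 72*y^2 + 81)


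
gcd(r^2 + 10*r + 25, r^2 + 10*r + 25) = r^2 + 10*r + 25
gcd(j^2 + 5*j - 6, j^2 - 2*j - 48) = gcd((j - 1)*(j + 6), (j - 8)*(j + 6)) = j + 6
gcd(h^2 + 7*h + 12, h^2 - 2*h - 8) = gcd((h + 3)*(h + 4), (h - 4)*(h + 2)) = 1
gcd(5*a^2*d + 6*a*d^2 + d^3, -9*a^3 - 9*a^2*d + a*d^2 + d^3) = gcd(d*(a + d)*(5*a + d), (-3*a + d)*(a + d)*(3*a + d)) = a + d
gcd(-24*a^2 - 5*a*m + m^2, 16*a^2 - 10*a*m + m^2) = 8*a - m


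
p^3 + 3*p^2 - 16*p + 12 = (p - 2)*(p - 1)*(p + 6)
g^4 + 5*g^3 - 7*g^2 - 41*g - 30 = (g - 3)*(g + 1)*(g + 2)*(g + 5)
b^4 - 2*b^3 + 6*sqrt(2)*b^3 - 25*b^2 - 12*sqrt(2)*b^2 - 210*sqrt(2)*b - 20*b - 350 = (b - 7)*(b + 5)*(b + sqrt(2))*(b + 5*sqrt(2))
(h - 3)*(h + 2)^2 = h^3 + h^2 - 8*h - 12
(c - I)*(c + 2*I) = c^2 + I*c + 2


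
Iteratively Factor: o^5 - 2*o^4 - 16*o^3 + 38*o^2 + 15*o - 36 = (o + 1)*(o^4 - 3*o^3 - 13*o^2 + 51*o - 36) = (o - 1)*(o + 1)*(o^3 - 2*o^2 - 15*o + 36) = (o - 3)*(o - 1)*(o + 1)*(o^2 + o - 12) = (o - 3)^2*(o - 1)*(o + 1)*(o + 4)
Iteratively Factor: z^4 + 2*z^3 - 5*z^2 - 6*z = (z)*(z^3 + 2*z^2 - 5*z - 6) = z*(z + 1)*(z^2 + z - 6) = z*(z + 1)*(z + 3)*(z - 2)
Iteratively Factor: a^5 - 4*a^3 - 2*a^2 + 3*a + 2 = (a - 1)*(a^4 + a^3 - 3*a^2 - 5*a - 2) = (a - 1)*(a + 1)*(a^3 - 3*a - 2) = (a - 1)*(a + 1)^2*(a^2 - a - 2) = (a - 2)*(a - 1)*(a + 1)^2*(a + 1)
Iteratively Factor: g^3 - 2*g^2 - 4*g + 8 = (g + 2)*(g^2 - 4*g + 4) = (g - 2)*(g + 2)*(g - 2)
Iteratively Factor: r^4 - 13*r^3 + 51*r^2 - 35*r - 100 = (r - 5)*(r^3 - 8*r^2 + 11*r + 20) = (r - 5)*(r - 4)*(r^2 - 4*r - 5) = (r - 5)^2*(r - 4)*(r + 1)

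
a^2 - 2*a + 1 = (a - 1)^2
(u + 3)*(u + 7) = u^2 + 10*u + 21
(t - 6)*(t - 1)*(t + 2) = t^3 - 5*t^2 - 8*t + 12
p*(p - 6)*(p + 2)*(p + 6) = p^4 + 2*p^3 - 36*p^2 - 72*p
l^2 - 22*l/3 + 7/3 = (l - 7)*(l - 1/3)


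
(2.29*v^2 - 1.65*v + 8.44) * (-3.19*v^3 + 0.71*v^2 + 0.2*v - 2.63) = -7.3051*v^5 + 6.8894*v^4 - 27.6371*v^3 - 0.3603*v^2 + 6.0275*v - 22.1972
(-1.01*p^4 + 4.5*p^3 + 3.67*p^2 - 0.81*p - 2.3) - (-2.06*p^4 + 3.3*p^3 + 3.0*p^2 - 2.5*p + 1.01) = 1.05*p^4 + 1.2*p^3 + 0.67*p^2 + 1.69*p - 3.31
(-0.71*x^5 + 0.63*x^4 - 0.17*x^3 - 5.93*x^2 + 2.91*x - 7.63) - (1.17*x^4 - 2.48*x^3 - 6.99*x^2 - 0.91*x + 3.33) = -0.71*x^5 - 0.54*x^4 + 2.31*x^3 + 1.06*x^2 + 3.82*x - 10.96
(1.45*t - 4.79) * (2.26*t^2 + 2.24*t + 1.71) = 3.277*t^3 - 7.5774*t^2 - 8.2501*t - 8.1909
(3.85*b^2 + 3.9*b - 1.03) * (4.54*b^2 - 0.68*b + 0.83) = 17.479*b^4 + 15.088*b^3 - 4.1327*b^2 + 3.9374*b - 0.8549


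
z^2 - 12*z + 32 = (z - 8)*(z - 4)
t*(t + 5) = t^2 + 5*t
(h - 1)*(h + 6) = h^2 + 5*h - 6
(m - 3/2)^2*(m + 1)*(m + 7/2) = m^4 + 3*m^3/2 - 31*m^2/4 - 3*m/8 + 63/8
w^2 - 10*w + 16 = (w - 8)*(w - 2)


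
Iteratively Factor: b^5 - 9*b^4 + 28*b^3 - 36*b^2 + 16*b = (b - 2)*(b^4 - 7*b^3 + 14*b^2 - 8*b) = b*(b - 2)*(b^3 - 7*b^2 + 14*b - 8) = b*(b - 2)^2*(b^2 - 5*b + 4) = b*(b - 2)^2*(b - 1)*(b - 4)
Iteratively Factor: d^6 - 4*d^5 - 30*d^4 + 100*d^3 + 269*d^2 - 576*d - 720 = (d - 4)*(d^5 - 30*d^3 - 20*d^2 + 189*d + 180) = (d - 4)*(d - 3)*(d^4 + 3*d^3 - 21*d^2 - 83*d - 60) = (d - 4)*(d - 3)*(d + 3)*(d^3 - 21*d - 20) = (d - 5)*(d - 4)*(d - 3)*(d + 3)*(d^2 + 5*d + 4) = (d - 5)*(d - 4)*(d - 3)*(d + 1)*(d + 3)*(d + 4)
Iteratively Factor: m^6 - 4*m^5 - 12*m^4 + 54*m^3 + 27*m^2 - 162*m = (m + 3)*(m^5 - 7*m^4 + 9*m^3 + 27*m^2 - 54*m) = (m + 2)*(m + 3)*(m^4 - 9*m^3 + 27*m^2 - 27*m) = (m - 3)*(m + 2)*(m + 3)*(m^3 - 6*m^2 + 9*m) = m*(m - 3)*(m + 2)*(m + 3)*(m^2 - 6*m + 9) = m*(m - 3)^2*(m + 2)*(m + 3)*(m - 3)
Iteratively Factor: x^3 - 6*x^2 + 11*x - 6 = (x - 3)*(x^2 - 3*x + 2) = (x - 3)*(x - 1)*(x - 2)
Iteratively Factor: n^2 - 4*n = (n)*(n - 4)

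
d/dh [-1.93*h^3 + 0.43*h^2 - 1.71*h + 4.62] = -5.79*h^2 + 0.86*h - 1.71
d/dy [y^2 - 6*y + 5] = 2*y - 6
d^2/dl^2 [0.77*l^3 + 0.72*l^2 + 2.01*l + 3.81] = 4.62*l + 1.44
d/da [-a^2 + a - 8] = 1 - 2*a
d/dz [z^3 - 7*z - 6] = 3*z^2 - 7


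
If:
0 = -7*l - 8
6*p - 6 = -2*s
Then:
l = -8/7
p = 1 - s/3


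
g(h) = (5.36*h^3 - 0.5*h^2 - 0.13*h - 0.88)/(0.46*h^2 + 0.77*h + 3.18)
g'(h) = (-0.92*h - 0.77)*(5.36*h^3 - 0.5*h^2 - 0.13*h - 0.88)/(0.46*h^2 + 0.77*h + 3.18)^2 + (16.08*h^2 - 1.0*h - 0.13)/(0.46*h^2 + 0.77*h + 3.18) = (2.4656*h^4 + 8.2544*h^3 + 50.8092*h^2 - 2.3704*h + 0.2642)/(0.2116*h^4 + 0.7084*h^3 + 3.5185*h^2 + 4.8972*h + 10.1124)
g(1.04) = 1.00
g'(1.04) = 3.24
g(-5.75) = -74.18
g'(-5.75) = 14.47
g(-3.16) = -32.69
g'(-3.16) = 17.55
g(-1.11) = -3.00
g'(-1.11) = 6.93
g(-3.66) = -41.37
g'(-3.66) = 17.09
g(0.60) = 0.01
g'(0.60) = 1.33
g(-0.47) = -0.51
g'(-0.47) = 1.39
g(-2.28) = -17.48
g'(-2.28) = 16.39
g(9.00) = 81.59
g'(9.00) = 11.72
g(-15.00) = -191.33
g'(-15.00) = 11.98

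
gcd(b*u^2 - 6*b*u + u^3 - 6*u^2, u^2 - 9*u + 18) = u - 6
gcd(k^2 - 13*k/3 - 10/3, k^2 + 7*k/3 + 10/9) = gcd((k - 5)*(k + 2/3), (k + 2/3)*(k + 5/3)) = k + 2/3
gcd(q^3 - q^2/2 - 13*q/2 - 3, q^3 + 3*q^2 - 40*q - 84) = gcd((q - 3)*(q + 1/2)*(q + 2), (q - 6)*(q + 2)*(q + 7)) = q + 2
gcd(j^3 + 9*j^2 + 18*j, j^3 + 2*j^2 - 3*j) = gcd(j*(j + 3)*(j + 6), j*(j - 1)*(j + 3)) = j^2 + 3*j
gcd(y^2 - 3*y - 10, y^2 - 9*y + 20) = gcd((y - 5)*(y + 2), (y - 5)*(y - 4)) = y - 5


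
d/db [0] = 0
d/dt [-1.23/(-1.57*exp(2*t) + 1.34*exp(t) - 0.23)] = (1.6482 - 3.8622*exp(t))*exp(t)/(1.57*exp(2*t) - 1.34*exp(t) + 0.23)^2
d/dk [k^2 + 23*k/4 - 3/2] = 2*k + 23/4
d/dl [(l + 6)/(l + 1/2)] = -22/(2*l + 1)^2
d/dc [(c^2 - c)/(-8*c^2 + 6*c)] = -1/(32*c^2 - 48*c + 18)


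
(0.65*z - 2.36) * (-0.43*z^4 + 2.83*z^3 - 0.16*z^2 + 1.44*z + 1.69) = -0.2795*z^5 + 2.8543*z^4 - 6.7828*z^3 + 1.3136*z^2 - 2.2999*z - 3.9884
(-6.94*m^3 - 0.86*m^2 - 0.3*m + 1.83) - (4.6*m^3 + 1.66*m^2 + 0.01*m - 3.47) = -11.54*m^3 - 2.52*m^2 - 0.31*m + 5.3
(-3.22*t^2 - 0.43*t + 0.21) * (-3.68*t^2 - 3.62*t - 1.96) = 11.8496*t^4 + 13.2388*t^3 + 7.095*t^2 + 0.0826*t - 0.4116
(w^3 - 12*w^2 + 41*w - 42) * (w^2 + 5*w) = w^5 - 7*w^4 - 19*w^3 + 163*w^2 - 210*w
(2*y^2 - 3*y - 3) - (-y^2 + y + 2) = 3*y^2 - 4*y - 5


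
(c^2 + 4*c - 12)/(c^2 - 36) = (c - 2)/(c - 6)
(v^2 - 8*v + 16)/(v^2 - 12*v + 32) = (v - 4)/(v - 8)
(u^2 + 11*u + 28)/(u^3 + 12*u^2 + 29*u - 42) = (u + 4)/(u^2 + 5*u - 6)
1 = 1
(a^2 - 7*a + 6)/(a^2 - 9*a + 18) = (a - 1)/(a - 3)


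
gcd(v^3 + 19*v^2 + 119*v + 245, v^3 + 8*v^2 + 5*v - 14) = v + 7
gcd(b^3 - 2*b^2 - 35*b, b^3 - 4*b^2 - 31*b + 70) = b^2 - 2*b - 35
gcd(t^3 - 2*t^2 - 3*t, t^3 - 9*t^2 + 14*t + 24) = t + 1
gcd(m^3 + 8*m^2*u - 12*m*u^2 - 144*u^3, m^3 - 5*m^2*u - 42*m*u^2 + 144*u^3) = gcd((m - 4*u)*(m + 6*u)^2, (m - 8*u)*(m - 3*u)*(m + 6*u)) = m + 6*u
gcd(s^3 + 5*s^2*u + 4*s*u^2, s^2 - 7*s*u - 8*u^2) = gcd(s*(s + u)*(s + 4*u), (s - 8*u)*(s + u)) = s + u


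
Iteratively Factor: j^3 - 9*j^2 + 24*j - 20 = (j - 2)*(j^2 - 7*j + 10) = (j - 2)^2*(j - 5)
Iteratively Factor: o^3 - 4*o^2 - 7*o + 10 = (o - 5)*(o^2 + o - 2) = (o - 5)*(o + 2)*(o - 1)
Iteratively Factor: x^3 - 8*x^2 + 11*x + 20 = (x + 1)*(x^2 - 9*x + 20) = (x - 5)*(x + 1)*(x - 4)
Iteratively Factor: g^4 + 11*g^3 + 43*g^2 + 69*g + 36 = (g + 3)*(g^3 + 8*g^2 + 19*g + 12) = (g + 3)^2*(g^2 + 5*g + 4) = (g + 3)^2*(g + 4)*(g + 1)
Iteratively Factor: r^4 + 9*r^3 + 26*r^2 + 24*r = (r + 4)*(r^3 + 5*r^2 + 6*r) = r*(r + 4)*(r^2 + 5*r + 6) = r*(r + 3)*(r + 4)*(r + 2)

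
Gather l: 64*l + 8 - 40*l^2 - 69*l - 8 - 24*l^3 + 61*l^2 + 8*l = -24*l^3 + 21*l^2 + 3*l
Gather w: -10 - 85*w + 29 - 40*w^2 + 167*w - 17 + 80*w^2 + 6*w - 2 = 40*w^2 + 88*w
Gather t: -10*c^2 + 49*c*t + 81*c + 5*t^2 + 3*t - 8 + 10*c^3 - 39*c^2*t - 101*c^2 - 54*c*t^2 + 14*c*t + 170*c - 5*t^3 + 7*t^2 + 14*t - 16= 10*c^3 - 111*c^2 + 251*c - 5*t^3 + t^2*(12 - 54*c) + t*(-39*c^2 + 63*c + 17) - 24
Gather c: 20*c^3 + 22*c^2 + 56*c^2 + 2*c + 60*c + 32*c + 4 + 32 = 20*c^3 + 78*c^2 + 94*c + 36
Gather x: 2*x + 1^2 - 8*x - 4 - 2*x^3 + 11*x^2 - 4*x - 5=-2*x^3 + 11*x^2 - 10*x - 8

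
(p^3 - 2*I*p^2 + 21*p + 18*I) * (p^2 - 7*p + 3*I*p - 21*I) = p^5 - 7*p^4 + I*p^4 + 27*p^3 - 7*I*p^3 - 189*p^2 + 81*I*p^2 - 54*p - 567*I*p + 378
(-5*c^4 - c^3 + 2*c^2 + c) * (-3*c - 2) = 15*c^5 + 13*c^4 - 4*c^3 - 7*c^2 - 2*c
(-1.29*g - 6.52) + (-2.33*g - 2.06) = -3.62*g - 8.58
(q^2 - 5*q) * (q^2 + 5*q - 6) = q^4 - 31*q^2 + 30*q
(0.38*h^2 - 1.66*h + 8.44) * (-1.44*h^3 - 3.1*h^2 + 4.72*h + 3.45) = -0.5472*h^5 + 1.2124*h^4 - 5.214*h^3 - 32.6882*h^2 + 34.1098*h + 29.118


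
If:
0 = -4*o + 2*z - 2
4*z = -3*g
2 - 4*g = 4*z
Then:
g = 2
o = -5/4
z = -3/2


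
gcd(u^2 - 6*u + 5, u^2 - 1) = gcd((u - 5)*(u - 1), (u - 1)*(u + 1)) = u - 1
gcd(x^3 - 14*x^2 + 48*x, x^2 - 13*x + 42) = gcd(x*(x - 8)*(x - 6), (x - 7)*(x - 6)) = x - 6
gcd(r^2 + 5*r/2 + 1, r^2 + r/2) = r + 1/2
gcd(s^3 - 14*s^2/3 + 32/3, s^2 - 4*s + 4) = s - 2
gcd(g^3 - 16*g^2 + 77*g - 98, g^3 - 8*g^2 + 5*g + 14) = g^2 - 9*g + 14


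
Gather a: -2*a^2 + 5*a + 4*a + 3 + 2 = -2*a^2 + 9*a + 5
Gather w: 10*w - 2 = 10*w - 2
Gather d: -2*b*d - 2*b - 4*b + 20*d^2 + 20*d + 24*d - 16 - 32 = -6*b + 20*d^2 + d*(44 - 2*b) - 48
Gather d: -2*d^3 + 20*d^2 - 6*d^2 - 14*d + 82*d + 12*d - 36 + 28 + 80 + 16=-2*d^3 + 14*d^2 + 80*d + 88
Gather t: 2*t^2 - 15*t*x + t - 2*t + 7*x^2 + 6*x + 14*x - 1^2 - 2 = 2*t^2 + t*(-15*x - 1) + 7*x^2 + 20*x - 3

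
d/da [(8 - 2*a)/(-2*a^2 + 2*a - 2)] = (a^2 - a - (a - 4)*(2*a - 1) + 1)/(a^2 - a + 1)^2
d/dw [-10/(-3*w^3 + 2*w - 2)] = 10*(2 - 9*w^2)/(3*w^3 - 2*w + 2)^2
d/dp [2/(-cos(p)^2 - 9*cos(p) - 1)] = -2*(2*cos(p) + 9)*sin(p)/(cos(p)^2 + 9*cos(p) + 1)^2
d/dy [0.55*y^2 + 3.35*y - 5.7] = 1.1*y + 3.35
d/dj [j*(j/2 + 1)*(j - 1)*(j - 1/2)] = 2*j^3 + 3*j^2/4 - 5*j/2 + 1/2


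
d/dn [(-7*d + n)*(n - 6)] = -7*d + 2*n - 6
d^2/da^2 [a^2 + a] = 2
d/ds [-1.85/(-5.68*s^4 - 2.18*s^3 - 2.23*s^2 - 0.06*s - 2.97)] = (-42.032*s^3 - 12.099*s^2 - 8.251*s - 0.111)/(5.68*s^4 + 2.18*s^3 + 2.23*s^2 + 0.06*s + 2.97)^2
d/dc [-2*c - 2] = -2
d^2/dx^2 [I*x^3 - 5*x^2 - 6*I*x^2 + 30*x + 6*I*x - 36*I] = 6*I*x - 10 - 12*I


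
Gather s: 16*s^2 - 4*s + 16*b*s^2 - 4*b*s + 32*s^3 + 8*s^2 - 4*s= 32*s^3 + s^2*(16*b + 24) + s*(-4*b - 8)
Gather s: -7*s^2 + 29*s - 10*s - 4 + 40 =-7*s^2 + 19*s + 36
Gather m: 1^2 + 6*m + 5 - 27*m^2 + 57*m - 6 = -27*m^2 + 63*m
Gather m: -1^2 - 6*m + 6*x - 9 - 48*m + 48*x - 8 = -54*m + 54*x - 18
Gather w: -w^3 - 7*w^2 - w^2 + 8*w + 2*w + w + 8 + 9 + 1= -w^3 - 8*w^2 + 11*w + 18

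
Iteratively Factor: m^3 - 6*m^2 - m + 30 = (m - 3)*(m^2 - 3*m - 10) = (m - 3)*(m + 2)*(m - 5)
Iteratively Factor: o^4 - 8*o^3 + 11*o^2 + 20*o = (o - 4)*(o^3 - 4*o^2 - 5*o) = (o - 5)*(o - 4)*(o^2 + o) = (o - 5)*(o - 4)*(o + 1)*(o)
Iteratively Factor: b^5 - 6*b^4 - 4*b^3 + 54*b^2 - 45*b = (b - 1)*(b^4 - 5*b^3 - 9*b^2 + 45*b) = b*(b - 1)*(b^3 - 5*b^2 - 9*b + 45) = b*(b - 3)*(b - 1)*(b^2 - 2*b - 15) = b*(b - 5)*(b - 3)*(b - 1)*(b + 3)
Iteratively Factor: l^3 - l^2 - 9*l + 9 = (l + 3)*(l^2 - 4*l + 3) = (l - 3)*(l + 3)*(l - 1)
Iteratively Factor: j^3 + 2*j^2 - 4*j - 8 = (j - 2)*(j^2 + 4*j + 4) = (j - 2)*(j + 2)*(j + 2)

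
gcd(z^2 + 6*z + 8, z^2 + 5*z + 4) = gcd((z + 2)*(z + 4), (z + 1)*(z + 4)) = z + 4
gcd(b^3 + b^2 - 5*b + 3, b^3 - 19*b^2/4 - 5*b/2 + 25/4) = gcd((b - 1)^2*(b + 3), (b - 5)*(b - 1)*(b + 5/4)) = b - 1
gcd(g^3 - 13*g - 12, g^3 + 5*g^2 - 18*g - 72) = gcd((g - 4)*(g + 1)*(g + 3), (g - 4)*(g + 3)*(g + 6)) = g^2 - g - 12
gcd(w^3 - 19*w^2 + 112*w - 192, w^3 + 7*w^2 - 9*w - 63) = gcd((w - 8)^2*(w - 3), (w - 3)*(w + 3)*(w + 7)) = w - 3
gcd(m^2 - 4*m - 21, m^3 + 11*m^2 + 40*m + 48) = m + 3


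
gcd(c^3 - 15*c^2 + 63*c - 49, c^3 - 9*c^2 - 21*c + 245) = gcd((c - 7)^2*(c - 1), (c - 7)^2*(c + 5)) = c^2 - 14*c + 49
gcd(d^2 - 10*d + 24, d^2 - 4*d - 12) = d - 6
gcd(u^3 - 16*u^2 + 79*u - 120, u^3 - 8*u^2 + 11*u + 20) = u - 5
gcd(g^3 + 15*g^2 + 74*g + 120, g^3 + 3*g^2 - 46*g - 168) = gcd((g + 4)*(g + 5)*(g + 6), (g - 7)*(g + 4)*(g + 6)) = g^2 + 10*g + 24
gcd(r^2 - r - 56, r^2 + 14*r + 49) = r + 7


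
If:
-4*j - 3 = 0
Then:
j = -3/4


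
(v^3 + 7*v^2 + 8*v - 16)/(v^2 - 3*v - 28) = (v^2 + 3*v - 4)/(v - 7)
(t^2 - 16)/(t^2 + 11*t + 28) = (t - 4)/(t + 7)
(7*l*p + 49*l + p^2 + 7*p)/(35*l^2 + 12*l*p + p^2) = (p + 7)/(5*l + p)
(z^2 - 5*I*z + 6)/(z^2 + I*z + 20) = (z^2 - 5*I*z + 6)/(z^2 + I*z + 20)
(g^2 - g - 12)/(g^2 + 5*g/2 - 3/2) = 2*(g - 4)/(2*g - 1)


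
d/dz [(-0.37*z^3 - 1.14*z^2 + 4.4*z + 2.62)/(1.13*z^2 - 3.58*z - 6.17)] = (-0.4181*z^4 + 2.6492*z^3 + 5.9579*z^2 + 8.1464*z - 17.7684)/(1.2769*z^4 - 8.0908*z^3 - 1.1278*z^2 + 44.1772*z + 38.0689)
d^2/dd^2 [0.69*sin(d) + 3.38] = -0.69*sin(d)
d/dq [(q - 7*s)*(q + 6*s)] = 2*q - s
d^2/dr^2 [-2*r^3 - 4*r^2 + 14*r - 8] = -12*r - 8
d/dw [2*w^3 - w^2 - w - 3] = 6*w^2 - 2*w - 1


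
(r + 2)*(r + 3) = r^2 + 5*r + 6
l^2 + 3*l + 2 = (l + 1)*(l + 2)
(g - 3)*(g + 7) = g^2 + 4*g - 21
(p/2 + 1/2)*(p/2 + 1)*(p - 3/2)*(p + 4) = p^4/4 + 11*p^3/8 + 7*p^2/8 - 13*p/4 - 3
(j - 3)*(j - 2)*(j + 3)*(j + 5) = j^4 + 3*j^3 - 19*j^2 - 27*j + 90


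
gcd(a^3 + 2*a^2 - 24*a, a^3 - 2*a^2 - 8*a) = a^2 - 4*a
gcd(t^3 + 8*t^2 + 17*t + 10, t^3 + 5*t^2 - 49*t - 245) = t + 5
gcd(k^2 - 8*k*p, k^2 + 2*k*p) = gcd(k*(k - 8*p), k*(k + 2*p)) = k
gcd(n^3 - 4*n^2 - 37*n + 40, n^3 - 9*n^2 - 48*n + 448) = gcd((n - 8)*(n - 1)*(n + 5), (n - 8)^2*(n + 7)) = n - 8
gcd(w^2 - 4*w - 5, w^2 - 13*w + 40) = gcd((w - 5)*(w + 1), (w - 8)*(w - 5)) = w - 5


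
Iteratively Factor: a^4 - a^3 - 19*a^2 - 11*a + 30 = (a - 1)*(a^3 - 19*a - 30) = (a - 1)*(a + 2)*(a^2 - 2*a - 15) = (a - 5)*(a - 1)*(a + 2)*(a + 3)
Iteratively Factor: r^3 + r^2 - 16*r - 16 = (r + 1)*(r^2 - 16) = (r - 4)*(r + 1)*(r + 4)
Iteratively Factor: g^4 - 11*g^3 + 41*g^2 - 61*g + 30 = (g - 3)*(g^3 - 8*g^2 + 17*g - 10) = (g - 5)*(g - 3)*(g^2 - 3*g + 2) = (g - 5)*(g - 3)*(g - 1)*(g - 2)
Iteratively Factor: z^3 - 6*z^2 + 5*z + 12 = (z + 1)*(z^2 - 7*z + 12) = (z - 4)*(z + 1)*(z - 3)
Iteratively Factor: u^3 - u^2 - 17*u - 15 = (u + 3)*(u^2 - 4*u - 5) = (u - 5)*(u + 3)*(u + 1)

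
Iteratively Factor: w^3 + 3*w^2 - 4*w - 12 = (w + 2)*(w^2 + w - 6) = (w - 2)*(w + 2)*(w + 3)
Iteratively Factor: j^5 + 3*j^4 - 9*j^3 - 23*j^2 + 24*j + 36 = (j + 1)*(j^4 + 2*j^3 - 11*j^2 - 12*j + 36) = (j - 2)*(j + 1)*(j^3 + 4*j^2 - 3*j - 18) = (j - 2)*(j + 1)*(j + 3)*(j^2 + j - 6) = (j - 2)*(j + 1)*(j + 3)^2*(j - 2)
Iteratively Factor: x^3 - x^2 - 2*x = (x - 2)*(x^2 + x) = x*(x - 2)*(x + 1)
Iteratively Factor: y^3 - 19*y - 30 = (y + 2)*(y^2 - 2*y - 15) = (y - 5)*(y + 2)*(y + 3)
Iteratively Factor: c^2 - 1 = (c + 1)*(c - 1)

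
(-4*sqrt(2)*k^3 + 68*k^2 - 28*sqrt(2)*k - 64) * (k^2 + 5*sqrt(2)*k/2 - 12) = -4*sqrt(2)*k^5 + 48*k^4 + 190*sqrt(2)*k^3 - 1020*k^2 + 176*sqrt(2)*k + 768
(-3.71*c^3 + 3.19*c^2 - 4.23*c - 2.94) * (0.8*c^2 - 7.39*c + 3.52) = -2.968*c^5 + 29.9689*c^4 - 40.0173*c^3 + 40.1365*c^2 + 6.837*c - 10.3488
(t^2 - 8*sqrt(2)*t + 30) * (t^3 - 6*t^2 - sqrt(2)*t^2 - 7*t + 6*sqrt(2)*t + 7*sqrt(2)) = t^5 - 9*sqrt(2)*t^4 - 6*t^4 + 39*t^3 + 54*sqrt(2)*t^3 - 276*t^2 + 33*sqrt(2)*t^2 - 322*t + 180*sqrt(2)*t + 210*sqrt(2)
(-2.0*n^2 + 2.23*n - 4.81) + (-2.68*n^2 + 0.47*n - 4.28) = -4.68*n^2 + 2.7*n - 9.09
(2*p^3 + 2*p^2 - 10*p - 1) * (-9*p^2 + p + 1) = -18*p^5 - 16*p^4 + 94*p^3 + p^2 - 11*p - 1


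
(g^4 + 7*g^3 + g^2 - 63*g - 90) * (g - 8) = g^5 - g^4 - 55*g^3 - 71*g^2 + 414*g + 720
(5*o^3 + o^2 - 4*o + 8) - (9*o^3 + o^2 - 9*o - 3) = -4*o^3 + 5*o + 11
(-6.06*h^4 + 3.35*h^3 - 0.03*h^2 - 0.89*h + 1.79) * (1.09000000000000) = -6.6054*h^4 + 3.6515*h^3 - 0.0327*h^2 - 0.9701*h + 1.9511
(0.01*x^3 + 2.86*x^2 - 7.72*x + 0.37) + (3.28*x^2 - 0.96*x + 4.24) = 0.01*x^3 + 6.14*x^2 - 8.68*x + 4.61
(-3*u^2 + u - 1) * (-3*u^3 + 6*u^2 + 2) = 9*u^5 - 21*u^4 + 9*u^3 - 12*u^2 + 2*u - 2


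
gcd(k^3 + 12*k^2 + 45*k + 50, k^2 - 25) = k + 5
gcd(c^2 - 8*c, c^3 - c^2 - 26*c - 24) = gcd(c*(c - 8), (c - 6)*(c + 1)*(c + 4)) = 1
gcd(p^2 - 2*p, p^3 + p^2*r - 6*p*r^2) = p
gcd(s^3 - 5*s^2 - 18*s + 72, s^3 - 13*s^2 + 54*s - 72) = s^2 - 9*s + 18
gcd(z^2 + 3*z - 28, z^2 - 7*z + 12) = z - 4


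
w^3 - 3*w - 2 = (w - 2)*(w + 1)^2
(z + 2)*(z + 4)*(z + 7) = z^3 + 13*z^2 + 50*z + 56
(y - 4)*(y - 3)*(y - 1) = y^3 - 8*y^2 + 19*y - 12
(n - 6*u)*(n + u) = n^2 - 5*n*u - 6*u^2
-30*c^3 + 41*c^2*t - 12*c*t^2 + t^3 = (-6*c + t)*(-5*c + t)*(-c + t)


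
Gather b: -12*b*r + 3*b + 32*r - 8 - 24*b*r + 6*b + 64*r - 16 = b*(9 - 36*r) + 96*r - 24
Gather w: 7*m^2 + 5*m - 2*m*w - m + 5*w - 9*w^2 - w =7*m^2 + 4*m - 9*w^2 + w*(4 - 2*m)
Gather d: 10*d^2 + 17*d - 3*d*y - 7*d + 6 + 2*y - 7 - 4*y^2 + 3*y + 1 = 10*d^2 + d*(10 - 3*y) - 4*y^2 + 5*y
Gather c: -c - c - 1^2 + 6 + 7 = 12 - 2*c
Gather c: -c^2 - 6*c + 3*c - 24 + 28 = -c^2 - 3*c + 4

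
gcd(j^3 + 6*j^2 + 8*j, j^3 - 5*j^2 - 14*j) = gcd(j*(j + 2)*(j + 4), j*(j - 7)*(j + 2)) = j^2 + 2*j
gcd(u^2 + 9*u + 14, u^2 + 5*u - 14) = u + 7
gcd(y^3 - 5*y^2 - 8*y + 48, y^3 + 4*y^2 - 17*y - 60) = y^2 - y - 12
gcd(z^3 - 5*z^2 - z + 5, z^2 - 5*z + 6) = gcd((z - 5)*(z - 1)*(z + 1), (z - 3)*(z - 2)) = 1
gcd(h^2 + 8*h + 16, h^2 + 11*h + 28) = h + 4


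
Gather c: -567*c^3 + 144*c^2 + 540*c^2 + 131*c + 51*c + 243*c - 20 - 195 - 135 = -567*c^3 + 684*c^2 + 425*c - 350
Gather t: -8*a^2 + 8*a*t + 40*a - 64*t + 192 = -8*a^2 + 40*a + t*(8*a - 64) + 192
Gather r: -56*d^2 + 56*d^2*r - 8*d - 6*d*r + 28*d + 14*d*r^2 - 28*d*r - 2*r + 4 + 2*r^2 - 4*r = -56*d^2 + 20*d + r^2*(14*d + 2) + r*(56*d^2 - 34*d - 6) + 4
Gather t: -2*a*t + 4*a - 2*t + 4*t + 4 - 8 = 4*a + t*(2 - 2*a) - 4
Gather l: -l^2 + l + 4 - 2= -l^2 + l + 2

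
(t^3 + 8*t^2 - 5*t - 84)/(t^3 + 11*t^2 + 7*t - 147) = (t + 4)/(t + 7)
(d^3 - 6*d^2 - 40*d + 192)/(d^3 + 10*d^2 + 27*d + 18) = (d^2 - 12*d + 32)/(d^2 + 4*d + 3)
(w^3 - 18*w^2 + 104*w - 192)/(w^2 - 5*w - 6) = (w^2 - 12*w + 32)/(w + 1)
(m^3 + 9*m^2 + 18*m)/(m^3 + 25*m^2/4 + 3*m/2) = 4*(m + 3)/(4*m + 1)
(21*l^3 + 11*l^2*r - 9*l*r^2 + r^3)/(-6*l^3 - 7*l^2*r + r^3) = (-7*l + r)/(2*l + r)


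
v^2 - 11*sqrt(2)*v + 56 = (v - 7*sqrt(2))*(v - 4*sqrt(2))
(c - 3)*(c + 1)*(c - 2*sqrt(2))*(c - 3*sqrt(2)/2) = c^4 - 7*sqrt(2)*c^3/2 - 2*c^3 + 3*c^2 + 7*sqrt(2)*c^2 - 12*c + 21*sqrt(2)*c/2 - 18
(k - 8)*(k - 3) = k^2 - 11*k + 24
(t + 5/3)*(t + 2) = t^2 + 11*t/3 + 10/3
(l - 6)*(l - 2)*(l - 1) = l^3 - 9*l^2 + 20*l - 12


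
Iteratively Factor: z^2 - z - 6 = (z + 2)*(z - 3)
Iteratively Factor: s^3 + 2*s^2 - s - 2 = (s - 1)*(s^2 + 3*s + 2) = (s - 1)*(s + 1)*(s + 2)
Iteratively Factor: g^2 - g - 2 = (g + 1)*(g - 2)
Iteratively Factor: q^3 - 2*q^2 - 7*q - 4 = (q - 4)*(q^2 + 2*q + 1) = (q - 4)*(q + 1)*(q + 1)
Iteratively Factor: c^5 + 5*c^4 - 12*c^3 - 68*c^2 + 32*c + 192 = (c - 2)*(c^4 + 7*c^3 + 2*c^2 - 64*c - 96) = (c - 2)*(c + 4)*(c^3 + 3*c^2 - 10*c - 24) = (c - 2)*(c + 4)^2*(c^2 - c - 6) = (c - 2)*(c + 2)*(c + 4)^2*(c - 3)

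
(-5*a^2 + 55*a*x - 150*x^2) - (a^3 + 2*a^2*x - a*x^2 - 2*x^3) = -a^3 - 2*a^2*x - 5*a^2 + a*x^2 + 55*a*x + 2*x^3 - 150*x^2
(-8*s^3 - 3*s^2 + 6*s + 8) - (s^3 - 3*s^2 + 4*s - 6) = -9*s^3 + 2*s + 14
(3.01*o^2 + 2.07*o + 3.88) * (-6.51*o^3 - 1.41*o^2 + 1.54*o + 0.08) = -19.5951*o^5 - 17.7198*o^4 - 23.5421*o^3 - 2.0422*o^2 + 6.1408*o + 0.3104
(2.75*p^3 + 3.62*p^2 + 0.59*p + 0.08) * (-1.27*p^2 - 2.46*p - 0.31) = -3.4925*p^5 - 11.3624*p^4 - 10.507*p^3 - 2.6752*p^2 - 0.3797*p - 0.0248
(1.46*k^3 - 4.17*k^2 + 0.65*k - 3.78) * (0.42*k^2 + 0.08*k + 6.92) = 0.6132*k^5 - 1.6346*k^4 + 10.0426*k^3 - 30.392*k^2 + 4.1956*k - 26.1576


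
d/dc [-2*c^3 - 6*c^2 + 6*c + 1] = -6*c^2 - 12*c + 6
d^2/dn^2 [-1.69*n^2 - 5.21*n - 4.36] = -3.38000000000000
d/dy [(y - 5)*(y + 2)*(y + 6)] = 3*y^2 + 6*y - 28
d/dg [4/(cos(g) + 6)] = 4*sin(g)/(cos(g) + 6)^2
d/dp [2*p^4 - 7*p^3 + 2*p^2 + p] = 8*p^3 - 21*p^2 + 4*p + 1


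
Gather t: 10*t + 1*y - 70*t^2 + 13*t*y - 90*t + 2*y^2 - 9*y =-70*t^2 + t*(13*y - 80) + 2*y^2 - 8*y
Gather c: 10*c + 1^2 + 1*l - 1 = 10*c + l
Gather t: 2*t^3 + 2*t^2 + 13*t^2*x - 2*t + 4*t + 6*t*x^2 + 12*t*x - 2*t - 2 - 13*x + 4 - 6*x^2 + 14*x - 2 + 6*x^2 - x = 2*t^3 + t^2*(13*x + 2) + t*(6*x^2 + 12*x)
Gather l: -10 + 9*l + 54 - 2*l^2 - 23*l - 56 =-2*l^2 - 14*l - 12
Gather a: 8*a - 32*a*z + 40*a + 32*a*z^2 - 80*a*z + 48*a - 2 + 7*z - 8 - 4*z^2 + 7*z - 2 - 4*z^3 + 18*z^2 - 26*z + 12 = a*(32*z^2 - 112*z + 96) - 4*z^3 + 14*z^2 - 12*z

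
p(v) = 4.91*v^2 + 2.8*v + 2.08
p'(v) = 9.82*v + 2.8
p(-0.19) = 1.73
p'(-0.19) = 0.93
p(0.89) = 8.46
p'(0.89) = 11.54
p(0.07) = 2.30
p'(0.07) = 3.49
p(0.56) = 5.19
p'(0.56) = 8.30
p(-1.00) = 4.19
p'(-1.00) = -7.02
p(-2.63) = 28.68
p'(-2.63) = -23.03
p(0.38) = 3.85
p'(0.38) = 6.53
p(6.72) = 242.62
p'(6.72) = 68.79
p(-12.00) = 675.52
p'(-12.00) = -115.04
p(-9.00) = 374.59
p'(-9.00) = -85.58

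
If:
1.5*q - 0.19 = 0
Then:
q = 0.13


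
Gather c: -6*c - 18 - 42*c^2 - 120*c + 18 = -42*c^2 - 126*c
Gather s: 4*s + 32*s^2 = 32*s^2 + 4*s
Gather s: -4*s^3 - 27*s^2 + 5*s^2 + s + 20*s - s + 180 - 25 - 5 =-4*s^3 - 22*s^2 + 20*s + 150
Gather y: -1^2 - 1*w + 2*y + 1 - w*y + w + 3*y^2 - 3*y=3*y^2 + y*(-w - 1)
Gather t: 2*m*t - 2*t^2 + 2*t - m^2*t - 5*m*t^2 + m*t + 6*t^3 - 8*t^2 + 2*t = 6*t^3 + t^2*(-5*m - 10) + t*(-m^2 + 3*m + 4)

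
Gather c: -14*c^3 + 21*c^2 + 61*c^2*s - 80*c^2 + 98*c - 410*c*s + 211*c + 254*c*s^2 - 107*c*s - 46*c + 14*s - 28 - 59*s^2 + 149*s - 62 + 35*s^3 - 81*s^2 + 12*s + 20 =-14*c^3 + c^2*(61*s - 59) + c*(254*s^2 - 517*s + 263) + 35*s^3 - 140*s^2 + 175*s - 70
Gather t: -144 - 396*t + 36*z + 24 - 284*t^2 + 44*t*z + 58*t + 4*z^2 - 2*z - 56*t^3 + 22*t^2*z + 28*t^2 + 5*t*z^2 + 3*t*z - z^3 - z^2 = -56*t^3 + t^2*(22*z - 256) + t*(5*z^2 + 47*z - 338) - z^3 + 3*z^2 + 34*z - 120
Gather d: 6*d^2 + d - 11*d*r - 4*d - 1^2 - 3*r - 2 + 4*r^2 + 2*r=6*d^2 + d*(-11*r - 3) + 4*r^2 - r - 3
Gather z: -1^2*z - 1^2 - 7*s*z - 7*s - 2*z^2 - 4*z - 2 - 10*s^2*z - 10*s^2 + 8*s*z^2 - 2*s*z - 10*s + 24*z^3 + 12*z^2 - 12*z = -10*s^2 - 17*s + 24*z^3 + z^2*(8*s + 10) + z*(-10*s^2 - 9*s - 17) - 3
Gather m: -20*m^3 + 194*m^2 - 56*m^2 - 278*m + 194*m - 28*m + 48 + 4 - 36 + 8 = -20*m^3 + 138*m^2 - 112*m + 24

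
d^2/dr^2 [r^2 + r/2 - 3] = 2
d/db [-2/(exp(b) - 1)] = 1/(2*sinh(b/2)^2)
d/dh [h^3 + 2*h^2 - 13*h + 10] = 3*h^2 + 4*h - 13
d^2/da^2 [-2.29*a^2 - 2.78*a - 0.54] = -4.58000000000000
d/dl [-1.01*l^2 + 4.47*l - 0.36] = 4.47 - 2.02*l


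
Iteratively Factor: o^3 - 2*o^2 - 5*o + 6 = (o - 1)*(o^2 - o - 6) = (o - 3)*(o - 1)*(o + 2)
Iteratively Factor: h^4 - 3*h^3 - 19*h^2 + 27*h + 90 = (h - 5)*(h^3 + 2*h^2 - 9*h - 18) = (h - 5)*(h + 3)*(h^2 - h - 6) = (h - 5)*(h - 3)*(h + 3)*(h + 2)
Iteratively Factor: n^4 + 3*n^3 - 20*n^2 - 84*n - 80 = (n + 2)*(n^3 + n^2 - 22*n - 40) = (n + 2)^2*(n^2 - n - 20) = (n + 2)^2*(n + 4)*(n - 5)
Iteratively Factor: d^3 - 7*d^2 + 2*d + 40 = (d + 2)*(d^2 - 9*d + 20) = (d - 4)*(d + 2)*(d - 5)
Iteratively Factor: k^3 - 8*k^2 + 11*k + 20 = (k + 1)*(k^2 - 9*k + 20) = (k - 4)*(k + 1)*(k - 5)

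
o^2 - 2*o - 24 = (o - 6)*(o + 4)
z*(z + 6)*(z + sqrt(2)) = z^3 + sqrt(2)*z^2 + 6*z^2 + 6*sqrt(2)*z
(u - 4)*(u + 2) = u^2 - 2*u - 8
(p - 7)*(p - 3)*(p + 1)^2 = p^4 - 8*p^3 + 2*p^2 + 32*p + 21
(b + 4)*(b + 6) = b^2 + 10*b + 24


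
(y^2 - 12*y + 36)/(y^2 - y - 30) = (y - 6)/(y + 5)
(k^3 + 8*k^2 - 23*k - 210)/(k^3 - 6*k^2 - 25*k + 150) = (k^2 + 13*k + 42)/(k^2 - k - 30)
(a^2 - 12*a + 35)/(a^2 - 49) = (a - 5)/(a + 7)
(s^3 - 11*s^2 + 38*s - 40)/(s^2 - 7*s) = (s^3 - 11*s^2 + 38*s - 40)/(s*(s - 7))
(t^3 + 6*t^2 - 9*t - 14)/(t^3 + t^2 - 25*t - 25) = (t^2 + 5*t - 14)/(t^2 - 25)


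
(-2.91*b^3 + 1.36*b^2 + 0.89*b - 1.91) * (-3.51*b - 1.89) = 10.2141*b^4 + 0.7263*b^3 - 5.6943*b^2 + 5.022*b + 3.6099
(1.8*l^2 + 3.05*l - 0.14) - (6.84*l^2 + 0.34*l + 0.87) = -5.04*l^2 + 2.71*l - 1.01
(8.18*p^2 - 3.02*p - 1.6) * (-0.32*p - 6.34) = -2.6176*p^3 - 50.8948*p^2 + 19.6588*p + 10.144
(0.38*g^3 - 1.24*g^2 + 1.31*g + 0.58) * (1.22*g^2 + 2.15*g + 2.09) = 0.4636*g^5 - 0.6958*g^4 - 0.2736*g^3 + 0.9325*g^2 + 3.9849*g + 1.2122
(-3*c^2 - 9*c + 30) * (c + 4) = -3*c^3 - 21*c^2 - 6*c + 120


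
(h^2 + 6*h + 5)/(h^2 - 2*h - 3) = (h + 5)/(h - 3)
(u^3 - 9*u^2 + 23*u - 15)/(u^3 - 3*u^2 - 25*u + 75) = (u - 1)/(u + 5)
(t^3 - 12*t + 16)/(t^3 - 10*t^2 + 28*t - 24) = (t + 4)/(t - 6)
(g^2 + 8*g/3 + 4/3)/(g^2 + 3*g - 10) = (3*g^2 + 8*g + 4)/(3*(g^2 + 3*g - 10))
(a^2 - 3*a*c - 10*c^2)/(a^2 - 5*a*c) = (a + 2*c)/a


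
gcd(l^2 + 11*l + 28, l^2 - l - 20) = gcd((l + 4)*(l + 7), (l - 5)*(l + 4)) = l + 4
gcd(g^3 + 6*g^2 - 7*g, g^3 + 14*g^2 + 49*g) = g^2 + 7*g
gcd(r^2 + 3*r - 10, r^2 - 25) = r + 5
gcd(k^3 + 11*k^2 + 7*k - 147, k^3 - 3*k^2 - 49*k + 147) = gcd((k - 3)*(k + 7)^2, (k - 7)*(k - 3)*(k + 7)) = k^2 + 4*k - 21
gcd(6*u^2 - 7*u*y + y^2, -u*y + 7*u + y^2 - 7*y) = -u + y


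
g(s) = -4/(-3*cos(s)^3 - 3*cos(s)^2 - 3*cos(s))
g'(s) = -4*(-9*sin(s)*cos(s)^2 - 6*sin(s)*cos(s) - 3*sin(s))/(-3*cos(s)^3 - 3*cos(s)^2 - 3*cos(s))^2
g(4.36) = -4.99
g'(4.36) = -11.70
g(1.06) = 1.58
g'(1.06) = 4.39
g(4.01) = -2.68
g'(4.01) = -3.93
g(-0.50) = 0.57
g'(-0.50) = -0.60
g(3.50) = -1.51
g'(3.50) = -1.06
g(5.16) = 1.90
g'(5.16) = -5.93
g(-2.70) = -1.61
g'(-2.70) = -1.37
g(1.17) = 2.22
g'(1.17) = 7.58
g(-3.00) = -1.36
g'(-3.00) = -0.38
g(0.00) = 0.44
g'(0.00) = 0.00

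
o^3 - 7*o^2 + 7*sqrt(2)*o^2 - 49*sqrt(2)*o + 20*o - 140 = (o - 7)*(o + 2*sqrt(2))*(o + 5*sqrt(2))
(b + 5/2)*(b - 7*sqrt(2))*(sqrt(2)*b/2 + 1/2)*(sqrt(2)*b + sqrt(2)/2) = b^4 - 13*sqrt(2)*b^3/2 + 3*b^3 - 39*sqrt(2)*b^2/2 - 23*b^2/4 - 21*b - 65*sqrt(2)*b/8 - 35/4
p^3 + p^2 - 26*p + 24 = (p - 4)*(p - 1)*(p + 6)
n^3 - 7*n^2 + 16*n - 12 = (n - 3)*(n - 2)^2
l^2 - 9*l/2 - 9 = (l - 6)*(l + 3/2)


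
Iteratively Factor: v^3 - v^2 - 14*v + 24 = (v + 4)*(v^2 - 5*v + 6) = (v - 3)*(v + 4)*(v - 2)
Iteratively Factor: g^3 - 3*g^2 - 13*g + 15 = (g + 3)*(g^2 - 6*g + 5) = (g - 1)*(g + 3)*(g - 5)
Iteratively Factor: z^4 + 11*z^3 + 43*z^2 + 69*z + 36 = (z + 1)*(z^3 + 10*z^2 + 33*z + 36) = (z + 1)*(z + 3)*(z^2 + 7*z + 12) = (z + 1)*(z + 3)^2*(z + 4)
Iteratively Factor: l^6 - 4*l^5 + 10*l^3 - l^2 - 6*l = (l - 3)*(l^5 - l^4 - 3*l^3 + l^2 + 2*l) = (l - 3)*(l - 1)*(l^4 - 3*l^2 - 2*l) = (l - 3)*(l - 2)*(l - 1)*(l^3 + 2*l^2 + l) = (l - 3)*(l - 2)*(l - 1)*(l + 1)*(l^2 + l) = l*(l - 3)*(l - 2)*(l - 1)*(l + 1)*(l + 1)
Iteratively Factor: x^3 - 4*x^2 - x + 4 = (x - 4)*(x^2 - 1) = (x - 4)*(x - 1)*(x + 1)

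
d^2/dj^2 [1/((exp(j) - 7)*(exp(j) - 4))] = (4*exp(3*j) - 33*exp(2*j) + 9*exp(j) + 308)*exp(j)/(exp(6*j) - 33*exp(5*j) + 447*exp(4*j) - 3179*exp(3*j) + 12516*exp(2*j) - 25872*exp(j) + 21952)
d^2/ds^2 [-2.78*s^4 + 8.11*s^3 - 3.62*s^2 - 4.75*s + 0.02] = -33.36*s^2 + 48.66*s - 7.24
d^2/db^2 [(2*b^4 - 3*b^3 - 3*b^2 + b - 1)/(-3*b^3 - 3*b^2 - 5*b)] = 2*(12*b^6 - 252*b^5 - 258*b^4 + 108*b^3 + 72*b^2 + 45*b + 25)/(b^3*(27*b^6 + 81*b^5 + 216*b^4 + 297*b^3 + 360*b^2 + 225*b + 125))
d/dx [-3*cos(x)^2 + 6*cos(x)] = 6*(cos(x) - 1)*sin(x)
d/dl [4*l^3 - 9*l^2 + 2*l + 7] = 12*l^2 - 18*l + 2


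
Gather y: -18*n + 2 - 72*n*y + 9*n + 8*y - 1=-9*n + y*(8 - 72*n) + 1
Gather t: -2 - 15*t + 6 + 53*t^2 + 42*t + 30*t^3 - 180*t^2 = 30*t^3 - 127*t^2 + 27*t + 4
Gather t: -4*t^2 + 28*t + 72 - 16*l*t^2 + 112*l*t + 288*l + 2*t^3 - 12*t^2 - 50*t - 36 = 288*l + 2*t^3 + t^2*(-16*l - 16) + t*(112*l - 22) + 36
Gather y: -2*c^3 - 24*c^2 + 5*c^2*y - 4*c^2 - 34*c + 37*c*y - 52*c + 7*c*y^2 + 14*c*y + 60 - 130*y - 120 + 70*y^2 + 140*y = -2*c^3 - 28*c^2 - 86*c + y^2*(7*c + 70) + y*(5*c^2 + 51*c + 10) - 60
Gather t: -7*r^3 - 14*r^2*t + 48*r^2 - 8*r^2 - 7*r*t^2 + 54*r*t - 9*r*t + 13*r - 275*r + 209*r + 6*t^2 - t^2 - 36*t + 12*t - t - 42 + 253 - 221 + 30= -7*r^3 + 40*r^2 - 53*r + t^2*(5 - 7*r) + t*(-14*r^2 + 45*r - 25) + 20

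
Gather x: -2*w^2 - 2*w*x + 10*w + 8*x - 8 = -2*w^2 + 10*w + x*(8 - 2*w) - 8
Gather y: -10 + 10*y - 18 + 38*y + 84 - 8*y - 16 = 40*y + 40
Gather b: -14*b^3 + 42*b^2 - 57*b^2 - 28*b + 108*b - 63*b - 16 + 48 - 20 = -14*b^3 - 15*b^2 + 17*b + 12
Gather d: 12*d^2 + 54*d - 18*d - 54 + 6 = 12*d^2 + 36*d - 48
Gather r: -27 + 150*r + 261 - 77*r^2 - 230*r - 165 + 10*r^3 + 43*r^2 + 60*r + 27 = 10*r^3 - 34*r^2 - 20*r + 96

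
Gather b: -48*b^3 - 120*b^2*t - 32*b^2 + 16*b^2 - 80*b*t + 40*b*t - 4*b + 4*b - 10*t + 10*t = -48*b^3 + b^2*(-120*t - 16) - 40*b*t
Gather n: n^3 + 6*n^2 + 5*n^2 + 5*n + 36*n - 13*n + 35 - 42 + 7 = n^3 + 11*n^2 + 28*n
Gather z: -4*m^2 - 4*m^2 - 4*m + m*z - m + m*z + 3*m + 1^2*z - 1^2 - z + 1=-8*m^2 + 2*m*z - 2*m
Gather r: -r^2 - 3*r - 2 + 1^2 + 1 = -r^2 - 3*r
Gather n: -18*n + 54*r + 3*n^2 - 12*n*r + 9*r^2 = 3*n^2 + n*(-12*r - 18) + 9*r^2 + 54*r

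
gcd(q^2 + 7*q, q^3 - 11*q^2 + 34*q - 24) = 1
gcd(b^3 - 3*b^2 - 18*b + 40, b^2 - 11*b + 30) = b - 5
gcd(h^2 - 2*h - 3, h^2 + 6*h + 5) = h + 1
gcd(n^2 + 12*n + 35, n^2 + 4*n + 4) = 1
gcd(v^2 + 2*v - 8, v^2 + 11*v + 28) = v + 4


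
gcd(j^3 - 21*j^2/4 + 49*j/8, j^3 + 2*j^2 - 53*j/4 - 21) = j - 7/2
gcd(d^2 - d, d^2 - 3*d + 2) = d - 1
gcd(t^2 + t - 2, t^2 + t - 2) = t^2 + t - 2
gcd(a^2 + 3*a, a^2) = a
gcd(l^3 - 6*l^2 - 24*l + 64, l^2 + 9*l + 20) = l + 4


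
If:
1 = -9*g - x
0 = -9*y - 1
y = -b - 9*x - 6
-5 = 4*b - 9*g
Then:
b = -433/315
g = -157/2835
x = -158/315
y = -1/9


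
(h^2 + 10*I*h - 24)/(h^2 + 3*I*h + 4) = (h + 6*I)/(h - I)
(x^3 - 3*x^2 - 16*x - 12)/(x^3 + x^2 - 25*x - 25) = (x^2 - 4*x - 12)/(x^2 - 25)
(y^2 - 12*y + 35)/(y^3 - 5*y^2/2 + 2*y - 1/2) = 2*(y^2 - 12*y + 35)/(2*y^3 - 5*y^2 + 4*y - 1)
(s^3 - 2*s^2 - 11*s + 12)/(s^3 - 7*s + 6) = (s - 4)/(s - 2)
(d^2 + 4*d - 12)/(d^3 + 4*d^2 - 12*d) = 1/d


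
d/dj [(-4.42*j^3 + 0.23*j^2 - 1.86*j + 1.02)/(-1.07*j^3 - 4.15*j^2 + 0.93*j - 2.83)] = (18.5891*j^4 - 12.2016*j^3 + 33.2949*j^2 + 7.1642*j + 4.3152)/(1.1449*j^6 + 8.881*j^5 + 15.2323*j^4 - 1.6628*j^3 + 24.3539*j^2 - 5.2638*j + 8.0089)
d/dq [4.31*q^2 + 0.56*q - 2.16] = 8.62*q + 0.56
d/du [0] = 0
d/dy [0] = 0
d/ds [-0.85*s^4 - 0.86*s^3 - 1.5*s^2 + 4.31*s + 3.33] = -3.4*s^3 - 2.58*s^2 - 3.0*s + 4.31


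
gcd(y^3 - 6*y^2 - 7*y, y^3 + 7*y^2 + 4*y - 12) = 1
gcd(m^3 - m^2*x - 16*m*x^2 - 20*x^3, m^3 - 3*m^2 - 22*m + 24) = 1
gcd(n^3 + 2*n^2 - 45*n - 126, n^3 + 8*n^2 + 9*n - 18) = n^2 + 9*n + 18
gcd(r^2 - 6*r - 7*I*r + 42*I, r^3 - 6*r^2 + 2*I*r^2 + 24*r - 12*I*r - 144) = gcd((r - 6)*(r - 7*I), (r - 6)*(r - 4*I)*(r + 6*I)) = r - 6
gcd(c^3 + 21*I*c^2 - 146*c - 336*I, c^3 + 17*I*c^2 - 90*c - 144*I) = c^2 + 14*I*c - 48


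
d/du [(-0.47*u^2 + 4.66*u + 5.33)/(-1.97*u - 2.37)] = (0.9259*u^2 + 2.2278*u - 0.5441)/(3.8809*u^2 + 9.3378*u + 5.6169)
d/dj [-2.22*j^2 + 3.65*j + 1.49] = 3.65 - 4.44*j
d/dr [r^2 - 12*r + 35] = 2*r - 12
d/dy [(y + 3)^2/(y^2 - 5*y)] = (-11*y^2 - 18*y + 45)/(y^2*(y^2 - 10*y + 25))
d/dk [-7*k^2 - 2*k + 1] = -14*k - 2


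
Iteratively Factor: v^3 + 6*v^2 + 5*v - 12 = (v + 4)*(v^2 + 2*v - 3) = (v + 3)*(v + 4)*(v - 1)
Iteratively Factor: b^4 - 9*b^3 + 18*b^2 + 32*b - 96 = (b - 4)*(b^3 - 5*b^2 - 2*b + 24) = (b - 4)^2*(b^2 - b - 6) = (b - 4)^2*(b - 3)*(b + 2)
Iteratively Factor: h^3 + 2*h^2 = (h)*(h^2 + 2*h) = h^2*(h + 2)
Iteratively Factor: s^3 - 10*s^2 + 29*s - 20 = (s - 4)*(s^2 - 6*s + 5) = (s - 4)*(s - 1)*(s - 5)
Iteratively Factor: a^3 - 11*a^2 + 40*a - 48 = (a - 3)*(a^2 - 8*a + 16) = (a - 4)*(a - 3)*(a - 4)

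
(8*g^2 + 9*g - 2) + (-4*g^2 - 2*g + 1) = 4*g^2 + 7*g - 1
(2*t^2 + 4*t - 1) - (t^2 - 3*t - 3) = t^2 + 7*t + 2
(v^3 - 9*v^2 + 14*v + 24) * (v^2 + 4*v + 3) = v^5 - 5*v^4 - 19*v^3 + 53*v^2 + 138*v + 72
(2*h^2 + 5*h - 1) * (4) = 8*h^2 + 20*h - 4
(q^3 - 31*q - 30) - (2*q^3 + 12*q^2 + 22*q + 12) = -q^3 - 12*q^2 - 53*q - 42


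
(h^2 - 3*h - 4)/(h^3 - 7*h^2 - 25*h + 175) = (h^2 - 3*h - 4)/(h^3 - 7*h^2 - 25*h + 175)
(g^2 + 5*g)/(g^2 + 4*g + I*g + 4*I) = g*(g + 5)/(g^2 + g*(4 + I) + 4*I)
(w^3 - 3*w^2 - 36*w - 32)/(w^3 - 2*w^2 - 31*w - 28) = (w - 8)/(w - 7)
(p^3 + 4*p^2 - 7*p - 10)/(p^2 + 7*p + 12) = (p^3 + 4*p^2 - 7*p - 10)/(p^2 + 7*p + 12)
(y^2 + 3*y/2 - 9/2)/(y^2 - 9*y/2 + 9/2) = (y + 3)/(y - 3)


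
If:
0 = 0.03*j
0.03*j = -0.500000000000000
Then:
No Solution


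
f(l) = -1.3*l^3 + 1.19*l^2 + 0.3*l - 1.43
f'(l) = -3.9*l^2 + 2.38*l + 0.3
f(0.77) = -1.09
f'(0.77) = -0.18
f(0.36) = -1.23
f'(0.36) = 0.65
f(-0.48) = -1.16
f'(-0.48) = -1.74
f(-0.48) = -1.16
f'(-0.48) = -1.74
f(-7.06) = 513.23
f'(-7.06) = -210.89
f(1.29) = -1.85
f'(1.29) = -3.12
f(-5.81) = 291.96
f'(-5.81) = -145.18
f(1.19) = -1.58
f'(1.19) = -2.39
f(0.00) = -1.43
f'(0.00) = 0.30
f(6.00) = -237.59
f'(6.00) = -125.82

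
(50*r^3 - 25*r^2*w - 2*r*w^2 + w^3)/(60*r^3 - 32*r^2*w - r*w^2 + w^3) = (5*r + w)/(6*r + w)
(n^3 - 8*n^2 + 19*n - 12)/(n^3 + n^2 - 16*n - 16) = (n^2 - 4*n + 3)/(n^2 + 5*n + 4)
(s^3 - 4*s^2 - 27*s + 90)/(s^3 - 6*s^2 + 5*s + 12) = (s^2 - s - 30)/(s^2 - 3*s - 4)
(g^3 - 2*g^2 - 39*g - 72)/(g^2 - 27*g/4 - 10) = 4*(g^2 + 6*g + 9)/(4*g + 5)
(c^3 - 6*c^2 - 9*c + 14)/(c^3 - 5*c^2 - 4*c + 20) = (c^2 - 8*c + 7)/(c^2 - 7*c + 10)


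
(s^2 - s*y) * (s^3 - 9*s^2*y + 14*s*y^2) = s^5 - 10*s^4*y + 23*s^3*y^2 - 14*s^2*y^3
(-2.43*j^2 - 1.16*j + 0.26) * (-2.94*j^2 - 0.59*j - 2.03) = 7.1442*j^4 + 4.8441*j^3 + 4.8529*j^2 + 2.2014*j - 0.5278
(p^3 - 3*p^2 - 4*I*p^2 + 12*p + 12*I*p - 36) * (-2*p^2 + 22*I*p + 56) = -2*p^5 + 6*p^4 + 30*I*p^4 + 120*p^3 - 90*I*p^3 - 360*p^2 + 40*I*p^2 + 672*p - 120*I*p - 2016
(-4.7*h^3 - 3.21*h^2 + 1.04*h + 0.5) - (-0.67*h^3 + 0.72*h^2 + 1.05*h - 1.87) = -4.03*h^3 - 3.93*h^2 - 0.01*h + 2.37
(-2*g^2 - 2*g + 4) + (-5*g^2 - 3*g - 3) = -7*g^2 - 5*g + 1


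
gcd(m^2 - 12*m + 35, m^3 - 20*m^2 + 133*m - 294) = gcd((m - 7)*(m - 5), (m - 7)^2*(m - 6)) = m - 7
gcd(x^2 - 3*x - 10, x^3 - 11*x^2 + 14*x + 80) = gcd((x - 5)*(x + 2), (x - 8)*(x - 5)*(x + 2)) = x^2 - 3*x - 10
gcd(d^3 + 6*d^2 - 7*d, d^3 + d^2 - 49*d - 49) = d + 7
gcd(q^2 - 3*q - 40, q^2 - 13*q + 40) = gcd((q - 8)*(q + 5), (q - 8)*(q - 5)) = q - 8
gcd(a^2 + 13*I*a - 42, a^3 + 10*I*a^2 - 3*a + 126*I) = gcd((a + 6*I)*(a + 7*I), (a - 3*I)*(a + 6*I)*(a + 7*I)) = a^2 + 13*I*a - 42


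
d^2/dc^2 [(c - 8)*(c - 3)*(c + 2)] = 6*c - 18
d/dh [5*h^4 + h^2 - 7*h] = 20*h^3 + 2*h - 7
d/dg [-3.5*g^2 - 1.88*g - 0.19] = -7.0*g - 1.88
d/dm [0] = 0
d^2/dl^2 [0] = 0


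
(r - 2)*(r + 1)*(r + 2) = r^3 + r^2 - 4*r - 4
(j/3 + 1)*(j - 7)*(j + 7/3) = j^3/3 - 5*j^2/9 - 91*j/9 - 49/3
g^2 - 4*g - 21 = (g - 7)*(g + 3)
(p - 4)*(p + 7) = p^2 + 3*p - 28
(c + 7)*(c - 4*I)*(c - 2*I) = c^3 + 7*c^2 - 6*I*c^2 - 8*c - 42*I*c - 56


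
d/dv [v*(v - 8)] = 2*v - 8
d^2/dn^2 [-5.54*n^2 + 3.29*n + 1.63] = -11.0800000000000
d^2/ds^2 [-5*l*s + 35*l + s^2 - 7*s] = 2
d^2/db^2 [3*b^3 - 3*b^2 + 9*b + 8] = 18*b - 6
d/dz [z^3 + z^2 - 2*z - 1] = 3*z^2 + 2*z - 2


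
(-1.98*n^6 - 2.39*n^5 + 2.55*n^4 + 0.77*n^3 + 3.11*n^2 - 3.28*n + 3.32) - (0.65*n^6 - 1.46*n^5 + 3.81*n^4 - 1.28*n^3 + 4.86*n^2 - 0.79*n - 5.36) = -2.63*n^6 - 0.93*n^5 - 1.26*n^4 + 2.05*n^3 - 1.75*n^2 - 2.49*n + 8.68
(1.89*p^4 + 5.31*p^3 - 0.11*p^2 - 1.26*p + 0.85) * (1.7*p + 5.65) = 3.213*p^5 + 19.7055*p^4 + 29.8145*p^3 - 2.7635*p^2 - 5.674*p + 4.8025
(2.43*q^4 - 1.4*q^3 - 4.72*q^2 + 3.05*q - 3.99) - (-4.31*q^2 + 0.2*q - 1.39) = 2.43*q^4 - 1.4*q^3 - 0.41*q^2 + 2.85*q - 2.6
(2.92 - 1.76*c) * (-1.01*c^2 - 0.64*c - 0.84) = 1.7776*c^3 - 1.8228*c^2 - 0.3904*c - 2.4528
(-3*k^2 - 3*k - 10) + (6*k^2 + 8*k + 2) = 3*k^2 + 5*k - 8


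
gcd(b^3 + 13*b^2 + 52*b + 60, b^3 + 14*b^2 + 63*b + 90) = b^2 + 11*b + 30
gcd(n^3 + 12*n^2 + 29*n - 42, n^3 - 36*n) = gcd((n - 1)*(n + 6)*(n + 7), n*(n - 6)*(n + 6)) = n + 6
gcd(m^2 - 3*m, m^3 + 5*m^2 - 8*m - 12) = 1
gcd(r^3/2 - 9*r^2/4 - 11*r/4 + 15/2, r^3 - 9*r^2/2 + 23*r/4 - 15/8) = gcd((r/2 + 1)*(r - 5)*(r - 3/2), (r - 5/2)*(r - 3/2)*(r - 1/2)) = r - 3/2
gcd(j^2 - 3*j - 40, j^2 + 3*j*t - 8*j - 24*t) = j - 8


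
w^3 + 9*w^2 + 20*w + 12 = (w + 1)*(w + 2)*(w + 6)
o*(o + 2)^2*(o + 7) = o^4 + 11*o^3 + 32*o^2 + 28*o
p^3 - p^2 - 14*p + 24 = (p - 3)*(p - 2)*(p + 4)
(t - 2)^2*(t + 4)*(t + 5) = t^4 + 5*t^3 - 12*t^2 - 44*t + 80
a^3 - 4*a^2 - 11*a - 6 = (a - 6)*(a + 1)^2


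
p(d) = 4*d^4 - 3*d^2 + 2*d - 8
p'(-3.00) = -412.00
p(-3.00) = 283.00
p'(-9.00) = -11608.00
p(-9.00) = 25975.00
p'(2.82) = 343.89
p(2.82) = 226.75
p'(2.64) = 280.56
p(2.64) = 170.67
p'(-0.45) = 3.24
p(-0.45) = -9.34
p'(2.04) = 125.59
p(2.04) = 52.87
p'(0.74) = 4.04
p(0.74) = -6.96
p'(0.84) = 6.44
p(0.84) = -6.45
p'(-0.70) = 0.71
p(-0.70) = -9.91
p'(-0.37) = 3.41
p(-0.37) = -9.08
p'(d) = 16*d^3 - 6*d + 2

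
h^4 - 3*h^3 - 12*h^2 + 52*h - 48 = (h - 3)*(h - 2)^2*(h + 4)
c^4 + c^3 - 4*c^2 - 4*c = c*(c - 2)*(c + 1)*(c + 2)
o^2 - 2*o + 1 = (o - 1)^2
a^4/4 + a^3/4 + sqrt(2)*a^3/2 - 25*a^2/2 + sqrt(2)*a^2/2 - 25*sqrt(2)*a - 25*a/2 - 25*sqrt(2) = (a/2 + 1/2)*(a/2 + sqrt(2))*(a - 5*sqrt(2))*(a + 5*sqrt(2))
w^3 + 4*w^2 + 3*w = w*(w + 1)*(w + 3)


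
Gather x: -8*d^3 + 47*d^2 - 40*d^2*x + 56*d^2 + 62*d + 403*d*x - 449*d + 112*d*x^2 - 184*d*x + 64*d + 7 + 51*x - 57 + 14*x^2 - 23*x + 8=-8*d^3 + 103*d^2 - 323*d + x^2*(112*d + 14) + x*(-40*d^2 + 219*d + 28) - 42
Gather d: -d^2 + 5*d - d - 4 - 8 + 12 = -d^2 + 4*d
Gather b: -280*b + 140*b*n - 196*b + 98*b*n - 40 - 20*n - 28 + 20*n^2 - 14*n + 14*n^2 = b*(238*n - 476) + 34*n^2 - 34*n - 68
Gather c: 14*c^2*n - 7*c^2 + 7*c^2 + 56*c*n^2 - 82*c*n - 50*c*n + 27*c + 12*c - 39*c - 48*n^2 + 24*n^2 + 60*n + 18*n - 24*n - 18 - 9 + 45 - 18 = 14*c^2*n + c*(56*n^2 - 132*n) - 24*n^2 + 54*n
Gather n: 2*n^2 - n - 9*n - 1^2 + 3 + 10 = 2*n^2 - 10*n + 12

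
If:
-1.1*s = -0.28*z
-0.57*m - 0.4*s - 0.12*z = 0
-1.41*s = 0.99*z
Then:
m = 0.00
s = 0.00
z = 0.00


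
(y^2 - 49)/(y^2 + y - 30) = (y^2 - 49)/(y^2 + y - 30)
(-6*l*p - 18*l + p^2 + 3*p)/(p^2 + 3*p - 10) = (-6*l*p - 18*l + p^2 + 3*p)/(p^2 + 3*p - 10)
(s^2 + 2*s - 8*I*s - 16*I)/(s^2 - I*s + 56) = (s + 2)/(s + 7*I)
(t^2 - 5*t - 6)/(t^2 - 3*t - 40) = (-t^2 + 5*t + 6)/(-t^2 + 3*t + 40)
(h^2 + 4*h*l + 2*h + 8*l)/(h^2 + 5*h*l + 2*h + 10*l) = (h + 4*l)/(h + 5*l)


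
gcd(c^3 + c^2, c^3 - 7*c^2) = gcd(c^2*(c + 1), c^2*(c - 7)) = c^2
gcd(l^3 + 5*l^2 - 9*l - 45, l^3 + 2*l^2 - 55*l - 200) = l + 5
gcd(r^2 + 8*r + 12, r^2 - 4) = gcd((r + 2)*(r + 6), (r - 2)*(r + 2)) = r + 2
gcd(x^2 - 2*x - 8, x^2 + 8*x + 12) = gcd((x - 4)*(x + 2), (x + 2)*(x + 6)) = x + 2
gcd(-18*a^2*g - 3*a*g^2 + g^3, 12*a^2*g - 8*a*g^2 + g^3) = 6*a*g - g^2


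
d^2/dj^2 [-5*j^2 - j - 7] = -10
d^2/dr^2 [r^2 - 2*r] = 2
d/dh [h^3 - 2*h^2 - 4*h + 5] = 3*h^2 - 4*h - 4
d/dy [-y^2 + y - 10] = 1 - 2*y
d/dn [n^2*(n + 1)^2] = 2*n*(n + 1)*(2*n + 1)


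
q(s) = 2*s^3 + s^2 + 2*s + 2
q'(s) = 6*s^2 + 2*s + 2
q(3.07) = 75.43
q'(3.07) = 64.69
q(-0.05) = 1.90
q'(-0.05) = 1.92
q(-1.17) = -2.17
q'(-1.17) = 7.87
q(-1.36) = -3.90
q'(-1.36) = 10.38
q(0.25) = 2.59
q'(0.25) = 2.88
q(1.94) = 24.25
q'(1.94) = 28.46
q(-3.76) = -97.70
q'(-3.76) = 79.31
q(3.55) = 111.18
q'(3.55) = 84.72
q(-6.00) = -406.00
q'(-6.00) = 206.00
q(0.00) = 2.00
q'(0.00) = 2.00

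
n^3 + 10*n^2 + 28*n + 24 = (n + 2)^2*(n + 6)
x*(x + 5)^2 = x^3 + 10*x^2 + 25*x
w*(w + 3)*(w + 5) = w^3 + 8*w^2 + 15*w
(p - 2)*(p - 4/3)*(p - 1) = p^3 - 13*p^2/3 + 6*p - 8/3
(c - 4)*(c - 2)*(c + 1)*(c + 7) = c^4 + 2*c^3 - 33*c^2 + 22*c + 56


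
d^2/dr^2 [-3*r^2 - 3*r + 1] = -6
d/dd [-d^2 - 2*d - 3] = -2*d - 2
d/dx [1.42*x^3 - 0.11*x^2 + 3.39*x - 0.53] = 4.26*x^2 - 0.22*x + 3.39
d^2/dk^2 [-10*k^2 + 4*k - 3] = -20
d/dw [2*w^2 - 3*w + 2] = 4*w - 3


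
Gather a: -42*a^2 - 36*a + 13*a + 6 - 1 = -42*a^2 - 23*a + 5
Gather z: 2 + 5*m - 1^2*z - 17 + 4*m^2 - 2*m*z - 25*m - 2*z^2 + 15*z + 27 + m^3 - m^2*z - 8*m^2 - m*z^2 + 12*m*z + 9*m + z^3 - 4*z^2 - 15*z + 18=m^3 - 4*m^2 - 11*m + z^3 + z^2*(-m - 6) + z*(-m^2 + 10*m - 1) + 30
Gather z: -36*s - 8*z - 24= -36*s - 8*z - 24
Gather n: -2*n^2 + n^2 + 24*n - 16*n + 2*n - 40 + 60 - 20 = -n^2 + 10*n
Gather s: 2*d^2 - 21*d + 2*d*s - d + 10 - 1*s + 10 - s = 2*d^2 - 22*d + s*(2*d - 2) + 20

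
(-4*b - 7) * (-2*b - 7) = 8*b^2 + 42*b + 49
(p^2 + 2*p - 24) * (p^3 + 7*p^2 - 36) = p^5 + 9*p^4 - 10*p^3 - 204*p^2 - 72*p + 864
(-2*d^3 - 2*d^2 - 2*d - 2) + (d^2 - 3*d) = -2*d^3 - d^2 - 5*d - 2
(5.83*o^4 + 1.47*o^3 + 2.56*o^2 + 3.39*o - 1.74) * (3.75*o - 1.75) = 21.8625*o^5 - 4.69*o^4 + 7.0275*o^3 + 8.2325*o^2 - 12.4575*o + 3.045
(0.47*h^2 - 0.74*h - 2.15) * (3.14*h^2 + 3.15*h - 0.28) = 1.4758*h^4 - 0.8431*h^3 - 9.2136*h^2 - 6.5653*h + 0.602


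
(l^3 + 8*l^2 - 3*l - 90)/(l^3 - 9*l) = (l^2 + 11*l + 30)/(l*(l + 3))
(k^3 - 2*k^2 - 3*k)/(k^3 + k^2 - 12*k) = (k + 1)/(k + 4)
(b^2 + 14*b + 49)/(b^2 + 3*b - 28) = (b + 7)/(b - 4)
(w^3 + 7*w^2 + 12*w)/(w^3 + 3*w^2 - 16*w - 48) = w/(w - 4)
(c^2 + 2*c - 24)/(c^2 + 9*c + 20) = (c^2 + 2*c - 24)/(c^2 + 9*c + 20)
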